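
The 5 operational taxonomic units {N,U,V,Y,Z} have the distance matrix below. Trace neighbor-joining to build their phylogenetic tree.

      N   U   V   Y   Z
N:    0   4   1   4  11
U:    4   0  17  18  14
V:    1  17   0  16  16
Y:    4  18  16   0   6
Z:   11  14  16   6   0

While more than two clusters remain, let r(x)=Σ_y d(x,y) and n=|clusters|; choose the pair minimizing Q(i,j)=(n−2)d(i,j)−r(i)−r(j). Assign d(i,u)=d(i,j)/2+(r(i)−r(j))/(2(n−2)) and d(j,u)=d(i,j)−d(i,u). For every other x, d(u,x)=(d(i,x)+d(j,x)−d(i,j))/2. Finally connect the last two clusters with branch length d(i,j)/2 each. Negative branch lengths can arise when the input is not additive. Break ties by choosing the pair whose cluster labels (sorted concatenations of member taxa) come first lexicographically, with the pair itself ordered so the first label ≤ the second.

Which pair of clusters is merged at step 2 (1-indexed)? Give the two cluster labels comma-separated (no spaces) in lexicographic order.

N,V

iteration 1: select Y,Z (d=6, Q=-73); attach at lengths (5/2, 7/2); label the merged cluster YZ
  updated: d(N,YZ)=9/2, d(U,YZ)=13, d(V,YZ)=13
iteration 2: select N,V (d=1, Q=-77/2); attach at lengths (-39/8, 47/8); label the merged cluster NV
  updated: d(NV,U)=10, d(NV,YZ)=33/4
iteration 3: select NV,U (d=10, Q=-125/4); attach at lengths (21/8, 59/8); label the merged cluster NUV
  updated: d(NUV,YZ)=45/8
iteration 4: select NUV,YZ (d=45/8); attach at lengths (45/16, 45/16); label the merged cluster NUVYZ
final tree: (((N:-39/8,V:47/8):21/8,U:59/8):45/16,(Y:5/2,Z:7/2):45/16)
total length: 181/8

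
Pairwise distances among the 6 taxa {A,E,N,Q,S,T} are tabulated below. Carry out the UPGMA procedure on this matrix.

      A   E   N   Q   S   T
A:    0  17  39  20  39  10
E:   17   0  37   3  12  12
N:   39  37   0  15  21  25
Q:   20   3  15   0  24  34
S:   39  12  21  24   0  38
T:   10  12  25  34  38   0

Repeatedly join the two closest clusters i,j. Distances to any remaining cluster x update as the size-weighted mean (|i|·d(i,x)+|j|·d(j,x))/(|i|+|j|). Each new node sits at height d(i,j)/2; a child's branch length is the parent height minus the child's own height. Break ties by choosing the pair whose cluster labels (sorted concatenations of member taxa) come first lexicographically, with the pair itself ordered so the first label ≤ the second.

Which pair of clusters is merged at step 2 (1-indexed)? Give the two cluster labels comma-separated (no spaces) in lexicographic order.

A,T

iteration 1: select E,Q (d=3); attach at lengths (3/2, 3/2); label the merged cluster EQ
  updated: d(A,EQ)=37/2, d(EQ,N)=26, d(EQ,S)=18, d(EQ,T)=23
iteration 2: select A,T (d=10); attach at lengths (5, 5); label the merged cluster AT
  updated: d(AT,EQ)=83/4, d(AT,N)=32, d(AT,S)=77/2
iteration 3: select EQ,S (d=18); attach at lengths (15/2, 9); label the merged cluster EQS
  updated: d(AT,EQS)=80/3, d(EQS,N)=73/3
iteration 4: select EQS,N (d=73/3); attach at lengths (19/6, 73/6); label the merged cluster ENQS
  updated: d(AT,ENQS)=28
iteration 5: select AT,ENQS (d=28); attach at lengths (9, 11/6); label the merged cluster AENQST
final tree: ((A:5,T:5):9,(((E:3/2,Q:3/2):15/2,S:9):19/6,N:73/6):11/6)
total length: 167/3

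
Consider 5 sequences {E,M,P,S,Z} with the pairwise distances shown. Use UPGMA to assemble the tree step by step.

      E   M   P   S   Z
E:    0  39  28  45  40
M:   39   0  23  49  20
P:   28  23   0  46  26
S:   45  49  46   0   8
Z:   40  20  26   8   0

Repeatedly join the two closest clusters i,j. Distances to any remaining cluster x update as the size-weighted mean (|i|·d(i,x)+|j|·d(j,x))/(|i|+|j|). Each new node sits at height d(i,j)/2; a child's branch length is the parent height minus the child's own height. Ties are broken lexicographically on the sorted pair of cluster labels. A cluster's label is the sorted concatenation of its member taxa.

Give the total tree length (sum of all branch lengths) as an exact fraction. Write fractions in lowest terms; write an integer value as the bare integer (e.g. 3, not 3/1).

839/12

step 1: merge (S,Z) at d=8; branch lengths S→4, Z→4; new cluster SZ
  updated: d(E,SZ)=85/2, d(M,SZ)=69/2, d(P,SZ)=36
step 2: merge (M,P) at d=23; branch lengths M→23/2, P→23/2; new cluster MP
  updated: d(E,MP)=67/2, d(MP,SZ)=141/4
step 3: merge (E,MP) at d=67/2; branch lengths E→67/4, MP→21/4; new cluster EMP
  updated: d(EMP,SZ)=113/3
step 4: merge (EMP,SZ) at d=113/3; branch lengths EMP→25/12, SZ→89/6; new cluster EMPSZ
final tree: ((E:67/4,(M:23/2,P:23/2):21/4):25/12,(S:4,Z:4):89/6)
total length: 839/12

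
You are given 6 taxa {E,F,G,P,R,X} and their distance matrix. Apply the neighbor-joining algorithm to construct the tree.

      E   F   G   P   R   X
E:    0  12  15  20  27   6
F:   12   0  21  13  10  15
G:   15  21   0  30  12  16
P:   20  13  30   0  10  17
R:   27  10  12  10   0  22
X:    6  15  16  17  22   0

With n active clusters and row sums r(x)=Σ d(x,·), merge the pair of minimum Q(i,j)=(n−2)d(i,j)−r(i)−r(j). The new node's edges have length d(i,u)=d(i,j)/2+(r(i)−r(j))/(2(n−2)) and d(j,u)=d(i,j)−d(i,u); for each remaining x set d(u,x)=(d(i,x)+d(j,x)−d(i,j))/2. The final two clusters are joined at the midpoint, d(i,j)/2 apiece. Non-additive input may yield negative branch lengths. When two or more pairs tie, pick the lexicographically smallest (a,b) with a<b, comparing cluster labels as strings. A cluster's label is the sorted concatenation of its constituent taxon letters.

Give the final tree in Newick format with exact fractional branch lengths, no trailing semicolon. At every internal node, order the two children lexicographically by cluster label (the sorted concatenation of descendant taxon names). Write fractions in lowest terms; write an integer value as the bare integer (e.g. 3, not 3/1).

1. join E+X (d=6, Q=-132) ⇒ EX; edges |E|=7/2, |X|=5/2
  updated: d(EX,F)=21/2, d(EX,G)=25/2, d(EX,P)=31/2, d(EX,R)=43/2
2. join EX+G (d=25/2, Q=-98) ⇒ EGX; edges |EX|=11/3, |G|=53/6
  updated: d(EGX,F)=19/2, d(EGX,P)=33/2, d(EGX,R)=21/2
3. join EGX+F (d=19/2, Q=-50) ⇒ EFGX; edges |EGX|=23/4, |F|=15/4
  updated: d(EFGX,P)=10, d(EFGX,R)=11/2
4. join EFGX+P (d=10, Q=-51/2) ⇒ EFGPX; edges |EFGX|=11/4, |P|=29/4
  updated: d(EFGPX,R)=11/4
5. join EFGPX+R (d=11/4) ⇒ EFGPRX; edges |EFGPX|=11/8, |R|=11/8
final tree: (((((E:7/2,X:5/2):11/3,G:53/6):23/4,F:15/4):11/4,P:29/4):11/8,R:11/8)
total length: 163/4

(((((E:7/2,X:5/2):11/3,G:53/6):23/4,F:15/4):11/4,P:29/4):11/8,R:11/8)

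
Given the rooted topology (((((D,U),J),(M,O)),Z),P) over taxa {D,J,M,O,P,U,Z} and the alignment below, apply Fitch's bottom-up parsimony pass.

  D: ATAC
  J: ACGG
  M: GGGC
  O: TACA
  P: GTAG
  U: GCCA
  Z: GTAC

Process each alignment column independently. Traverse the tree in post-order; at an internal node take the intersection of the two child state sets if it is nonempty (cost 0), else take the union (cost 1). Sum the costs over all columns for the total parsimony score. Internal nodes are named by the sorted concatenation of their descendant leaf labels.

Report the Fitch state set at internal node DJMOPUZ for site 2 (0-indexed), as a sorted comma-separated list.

DU@0: {A} ∪ {G} = {A,G} (union, +1)
DJU@0: {A,G} ∩ {A} = {A} (intersection, +0)
MO@0: {G} ∪ {T} = {G,T} (union, +1)
DJMOU@0: {A} ∪ {G,T} = {A,G,T} (union, +1)
DJMOUZ@0: {A,G,T} ∩ {G} = {G} (intersection, +0)
DJMOPUZ@0: {G} ∩ {G} = {G} (intersection, +0)
DU@1: {T} ∪ {C} = {C,T} (union, +1)
DJU@1: {C,T} ∩ {C} = {C} (intersection, +0)
MO@1: {G} ∪ {A} = {A,G} (union, +1)
DJMOU@1: {C} ∪ {A,G} = {A,C,G} (union, +1)
DJMOUZ@1: {A,C,G} ∪ {T} = {A,C,G,T} (union, +1)
DJMOPUZ@1: {A,C,G,T} ∩ {T} = {T} (intersection, +0)
DU@2: {A} ∪ {C} = {A,C} (union, +1)
DJU@2: {A,C} ∪ {G} = {A,C,G} (union, +1)
MO@2: {G} ∪ {C} = {C,G} (union, +1)
DJMOU@2: {A,C,G} ∩ {C,G} = {C,G} (intersection, +0)
DJMOUZ@2: {C,G} ∪ {A} = {A,C,G} (union, +1)
DJMOPUZ@2: {A,C,G} ∩ {A} = {A} (intersection, +0)
DU@3: {C} ∪ {A} = {A,C} (union, +1)
DJU@3: {A,C} ∪ {G} = {A,C,G} (union, +1)
MO@3: {C} ∪ {A} = {A,C} (union, +1)
DJMOU@3: {A,C,G} ∩ {A,C} = {A,C} (intersection, +0)
DJMOUZ@3: {A,C} ∩ {C} = {C} (intersection, +0)
DJMOPUZ@3: {C} ∪ {G} = {C,G} (union, +1)
per-site changes: [3, 4, 4, 4]; total = 15

A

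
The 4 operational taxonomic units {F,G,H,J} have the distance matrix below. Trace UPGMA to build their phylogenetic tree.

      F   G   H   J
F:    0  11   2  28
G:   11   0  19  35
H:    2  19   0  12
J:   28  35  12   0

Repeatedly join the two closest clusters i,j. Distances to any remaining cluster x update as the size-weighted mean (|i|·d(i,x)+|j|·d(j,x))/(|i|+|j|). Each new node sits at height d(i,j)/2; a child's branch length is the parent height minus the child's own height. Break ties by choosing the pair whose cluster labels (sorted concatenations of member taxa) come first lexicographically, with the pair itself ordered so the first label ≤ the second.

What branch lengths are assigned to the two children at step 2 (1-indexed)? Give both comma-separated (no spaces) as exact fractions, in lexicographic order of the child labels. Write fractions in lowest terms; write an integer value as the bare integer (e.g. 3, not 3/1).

iteration 1: select F,H (d=2); attach at lengths (1, 1); label the merged cluster FH
  updated: d(FH,G)=15, d(FH,J)=20
iteration 2: select FH,G (d=15); attach at lengths (13/2, 15/2); label the merged cluster FGH
  updated: d(FGH,J)=25
iteration 3: select FGH,J (d=25); attach at lengths (5, 25/2); label the merged cluster FGHJ
final tree: (((F:1,H:1):13/2,G:15/2):5,J:25/2)
total length: 67/2

13/2,15/2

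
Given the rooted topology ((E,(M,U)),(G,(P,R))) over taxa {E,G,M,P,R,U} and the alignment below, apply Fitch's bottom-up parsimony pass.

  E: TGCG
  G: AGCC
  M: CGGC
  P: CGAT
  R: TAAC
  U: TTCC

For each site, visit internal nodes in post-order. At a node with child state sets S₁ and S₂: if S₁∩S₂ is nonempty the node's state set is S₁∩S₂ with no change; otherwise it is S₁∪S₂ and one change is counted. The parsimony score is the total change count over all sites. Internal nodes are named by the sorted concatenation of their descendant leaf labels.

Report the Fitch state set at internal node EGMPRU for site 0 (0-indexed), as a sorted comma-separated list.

T

[col 0] MU: children M:{C}, U:{T} ∪→ {C,T}; cost 1
[col 0] EMU: children E:{T}, MU:{C,T} ∩→ {T}; cost 0
[col 0] PR: children P:{C}, R:{T} ∪→ {C,T}; cost 1
[col 0] GPR: children G:{A}, PR:{C,T} ∪→ {A,C,T}; cost 1
[col 0] EGMPRU: children EMU:{T}, GPR:{A,C,T} ∩→ {T}; cost 0
[col 1] MU: children M:{G}, U:{T} ∪→ {G,T}; cost 1
[col 1] EMU: children E:{G}, MU:{G,T} ∩→ {G}; cost 0
[col 1] PR: children P:{G}, R:{A} ∪→ {A,G}; cost 1
[col 1] GPR: children G:{G}, PR:{A,G} ∩→ {G}; cost 0
[col 1] EGMPRU: children EMU:{G}, GPR:{G} ∩→ {G}; cost 0
[col 2] MU: children M:{G}, U:{C} ∪→ {C,G}; cost 1
[col 2] EMU: children E:{C}, MU:{C,G} ∩→ {C}; cost 0
[col 2] PR: children P:{A}, R:{A} ∩→ {A}; cost 0
[col 2] GPR: children G:{C}, PR:{A} ∪→ {A,C}; cost 1
[col 2] EGMPRU: children EMU:{C}, GPR:{A,C} ∩→ {C}; cost 0
[col 3] MU: children M:{C}, U:{C} ∩→ {C}; cost 0
[col 3] EMU: children E:{G}, MU:{C} ∪→ {C,G}; cost 1
[col 3] PR: children P:{T}, R:{C} ∪→ {C,T}; cost 1
[col 3] GPR: children G:{C}, PR:{C,T} ∩→ {C}; cost 0
[col 3] EGMPRU: children EMU:{C,G}, GPR:{C} ∩→ {C}; cost 0
per-site changes: [3, 2, 2, 2]; total = 9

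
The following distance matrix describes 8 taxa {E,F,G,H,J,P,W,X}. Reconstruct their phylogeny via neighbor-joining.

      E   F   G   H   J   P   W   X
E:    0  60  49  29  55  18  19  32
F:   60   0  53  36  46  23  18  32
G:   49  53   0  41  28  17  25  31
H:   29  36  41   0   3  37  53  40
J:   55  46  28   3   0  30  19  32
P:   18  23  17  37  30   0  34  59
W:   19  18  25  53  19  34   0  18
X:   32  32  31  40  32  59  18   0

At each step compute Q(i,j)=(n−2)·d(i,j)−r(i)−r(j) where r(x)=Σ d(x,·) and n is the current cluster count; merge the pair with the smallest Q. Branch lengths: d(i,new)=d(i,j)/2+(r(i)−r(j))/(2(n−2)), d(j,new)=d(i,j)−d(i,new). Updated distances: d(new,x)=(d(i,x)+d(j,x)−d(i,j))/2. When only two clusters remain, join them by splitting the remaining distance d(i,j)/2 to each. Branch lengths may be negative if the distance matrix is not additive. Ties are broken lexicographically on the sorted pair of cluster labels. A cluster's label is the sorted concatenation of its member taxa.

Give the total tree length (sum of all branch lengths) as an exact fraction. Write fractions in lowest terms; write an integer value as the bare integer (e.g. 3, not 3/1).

831/8

step 1: merge (H,J) at d=3, Q=-434; branch lengths H→11/3, J→-2/3; new cluster HJ
  updated: d(E,HJ)=81/2, d(F,HJ)=79/2, d(G,HJ)=33, d(HJ,P)=32, d(HJ,W)=69/2, d(HJ,X)=69/2
step 2: merge (E,P) at d=18, Q=-623/2; branch lengths E→251/20, P→109/20; new cluster EP
  updated: d(EP,F)=65/2, d(EP,G)=24, d(EP,HJ)=109/4, d(EP,W)=35/2, d(EP,X)=73/2
step 3: merge (F,W) at d=18, Q=-216; branch lengths F→67/4, W→5/4; new cluster FW
  updated: d(EP,FW)=16, d(FW,G)=30, d(FW,HJ)=28, d(FW,X)=16
step 4: merge (FW,X) at d=16, Q=-160; branch lengths FW→10/3, X→38/3; new cluster FWX
  updated: d(EP,FWX)=73/4, d(FWX,G)=45/2, d(FWX,HJ)=93/4
step 5: merge (EP,G) at d=24, Q=-101; branch lengths EP→19/2, G→29/2; new cluster EGP
  updated: d(EGP,FWX)=67/8, d(EGP,HJ)=145/8
step 6: merge (EGP,FWX) at d=67/8, Q=-199/4; branch lengths EGP→13/8, FWX→27/4; new cluster EFGPWX
  updated: d(EFGPWX,HJ)=33/2
step 7: merge (EFGPWX,HJ) at d=33/2; branch lengths EFGPWX→33/4, HJ→33/4; new cluster EFGHJPWX
final tree: ((((E:251/20,P:109/20):19/2,G:29/2):13/8,((F:67/4,W:5/4):10/3,X:38/3):27/4):33/4,(H:11/3,J:-2/3):33/4)
total length: 831/8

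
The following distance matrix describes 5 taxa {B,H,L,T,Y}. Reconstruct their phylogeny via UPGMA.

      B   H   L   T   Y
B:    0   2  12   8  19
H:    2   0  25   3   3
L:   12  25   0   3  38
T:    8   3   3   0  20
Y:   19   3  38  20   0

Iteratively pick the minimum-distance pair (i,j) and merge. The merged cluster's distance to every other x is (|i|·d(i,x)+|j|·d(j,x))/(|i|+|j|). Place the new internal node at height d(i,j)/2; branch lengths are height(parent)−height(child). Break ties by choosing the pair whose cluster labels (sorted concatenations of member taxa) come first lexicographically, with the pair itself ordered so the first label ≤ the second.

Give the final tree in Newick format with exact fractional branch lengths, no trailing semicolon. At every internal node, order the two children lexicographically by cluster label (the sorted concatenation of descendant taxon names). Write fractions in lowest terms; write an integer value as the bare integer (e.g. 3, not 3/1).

(((B:1,H:1):9/2,Y:11/2):10/3,(L:3/2,T:3/2):22/3)

iteration 1: select B,H (d=2); attach at lengths (1, 1); label the merged cluster BH
  updated: d(BH,L)=37/2, d(BH,T)=11/2, d(BH,Y)=11
iteration 2: select L,T (d=3); attach at lengths (3/2, 3/2); label the merged cluster LT
  updated: d(BH,LT)=12, d(LT,Y)=29
iteration 3: select BH,Y (d=11); attach at lengths (9/2, 11/2); label the merged cluster BHY
  updated: d(BHY,LT)=53/3
iteration 4: select BHY,LT (d=53/3); attach at lengths (10/3, 22/3); label the merged cluster BHLTY
final tree: (((B:1,H:1):9/2,Y:11/2):10/3,(L:3/2,T:3/2):22/3)
total length: 77/3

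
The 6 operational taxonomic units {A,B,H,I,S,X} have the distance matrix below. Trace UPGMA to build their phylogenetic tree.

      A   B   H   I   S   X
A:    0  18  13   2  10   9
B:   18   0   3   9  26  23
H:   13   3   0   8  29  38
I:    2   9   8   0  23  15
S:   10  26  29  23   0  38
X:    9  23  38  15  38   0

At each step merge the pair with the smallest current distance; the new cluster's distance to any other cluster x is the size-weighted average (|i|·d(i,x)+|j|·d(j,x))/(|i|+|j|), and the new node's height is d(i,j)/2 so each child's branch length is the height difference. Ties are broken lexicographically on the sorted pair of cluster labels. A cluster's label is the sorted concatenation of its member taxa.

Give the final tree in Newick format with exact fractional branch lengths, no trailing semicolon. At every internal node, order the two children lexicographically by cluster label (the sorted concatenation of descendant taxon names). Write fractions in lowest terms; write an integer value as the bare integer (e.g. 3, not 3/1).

((((A:1,I:1):5,(B:3/2,H:3/2):9/2):37/8,X:85/8):79/40,S:63/5)

1. join A+I (d=2) ⇒ AI; edges |A|=1, |I|=1
  updated: d(AI,B)=27/2, d(AI,H)=21/2, d(AI,S)=33/2, d(AI,X)=12
2. join B+H (d=3) ⇒ BH; edges |B|=3/2, |H|=3/2
  updated: d(AI,BH)=12, d(BH,S)=55/2, d(BH,X)=61/2
3. join AI+BH (d=12) ⇒ ABHI; edges |AI|=5, |BH|=9/2
  updated: d(ABHI,S)=22, d(ABHI,X)=85/4
4. join ABHI+X (d=85/4) ⇒ ABHIX; edges |ABHI|=37/8, |X|=85/8
  updated: d(ABHIX,S)=126/5
5. join ABHIX+S (d=126/5) ⇒ ABHISX; edges |ABHIX|=79/40, |S|=63/5
final tree: ((((A:1,I:1):5,(B:3/2,H:3/2):9/2):37/8,X:85/8):79/40,S:63/5)
total length: 1773/40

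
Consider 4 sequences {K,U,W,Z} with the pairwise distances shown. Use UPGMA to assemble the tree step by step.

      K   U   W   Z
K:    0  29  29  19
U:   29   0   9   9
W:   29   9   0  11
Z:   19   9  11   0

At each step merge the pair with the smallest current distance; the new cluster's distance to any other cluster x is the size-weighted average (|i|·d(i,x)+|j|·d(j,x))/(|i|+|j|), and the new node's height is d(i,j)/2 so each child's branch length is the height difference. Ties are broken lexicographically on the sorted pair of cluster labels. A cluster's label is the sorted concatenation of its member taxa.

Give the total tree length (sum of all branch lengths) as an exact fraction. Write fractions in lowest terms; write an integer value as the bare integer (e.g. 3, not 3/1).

iteration 1: select U,W (d=9); attach at lengths (9/2, 9/2); label the merged cluster UW
  updated: d(K,UW)=29, d(UW,Z)=10
iteration 2: select UW,Z (d=10); attach at lengths (1/2, 5); label the merged cluster UWZ
  updated: d(K,UWZ)=77/3
iteration 3: select K,UWZ (d=77/3); attach at lengths (77/6, 47/6); label the merged cluster KUWZ
final tree: (K:77/6,((U:9/2,W:9/2):1/2,Z:5):47/6)
total length: 211/6

211/6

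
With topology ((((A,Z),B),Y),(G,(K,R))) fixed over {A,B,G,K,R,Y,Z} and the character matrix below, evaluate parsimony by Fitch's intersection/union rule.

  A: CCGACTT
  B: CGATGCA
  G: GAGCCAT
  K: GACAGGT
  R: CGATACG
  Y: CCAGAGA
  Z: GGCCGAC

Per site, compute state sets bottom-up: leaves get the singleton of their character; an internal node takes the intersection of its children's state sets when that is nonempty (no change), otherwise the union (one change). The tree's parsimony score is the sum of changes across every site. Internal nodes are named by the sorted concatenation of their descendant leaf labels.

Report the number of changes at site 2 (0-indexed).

4

site 0, node AZ: A={C} ∪ Z={G} → {C,G} (+1)
site 0, node ABZ: AZ={C,G} ∩ B={C} → {C} (+0)
site 0, node ABYZ: ABZ={C} ∩ Y={C} → {C} (+0)
site 0, node KR: K={G} ∪ R={C} → {C,G} (+1)
site 0, node GKR: G={G} ∩ KR={C,G} → {G} (+0)
site 0, node ABGKRYZ: ABYZ={C} ∪ GKR={G} → {C,G} (+1)
site 1, node AZ: A={C} ∪ Z={G} → {C,G} (+1)
site 1, node ABZ: AZ={C,G} ∩ B={G} → {G} (+0)
site 1, node ABYZ: ABZ={G} ∪ Y={C} → {C,G} (+1)
site 1, node KR: K={A} ∪ R={G} → {A,G} (+1)
site 1, node GKR: G={A} ∩ KR={A,G} → {A} (+0)
site 1, node ABGKRYZ: ABYZ={C,G} ∪ GKR={A} → {A,C,G} (+1)
site 2, node AZ: A={G} ∪ Z={C} → {C,G} (+1)
site 2, node ABZ: AZ={C,G} ∪ B={A} → {A,C,G} (+1)
site 2, node ABYZ: ABZ={A,C,G} ∩ Y={A} → {A} (+0)
site 2, node KR: K={C} ∪ R={A} → {A,C} (+1)
site 2, node GKR: G={G} ∪ KR={A,C} → {A,C,G} (+1)
site 2, node ABGKRYZ: ABYZ={A} ∩ GKR={A,C,G} → {A} (+0)
site 3, node AZ: A={A} ∪ Z={C} → {A,C} (+1)
site 3, node ABZ: AZ={A,C} ∪ B={T} → {A,C,T} (+1)
site 3, node ABYZ: ABZ={A,C,T} ∪ Y={G} → {A,C,G,T} (+1)
site 3, node KR: K={A} ∪ R={T} → {A,T} (+1)
site 3, node GKR: G={C} ∪ KR={A,T} → {A,C,T} (+1)
site 3, node ABGKRYZ: ABYZ={A,C,G,T} ∩ GKR={A,C,T} → {A,C,T} (+0)
site 4, node AZ: A={C} ∪ Z={G} → {C,G} (+1)
site 4, node ABZ: AZ={C,G} ∩ B={G} → {G} (+0)
site 4, node ABYZ: ABZ={G} ∪ Y={A} → {A,G} (+1)
site 4, node KR: K={G} ∪ R={A} → {A,G} (+1)
site 4, node GKR: G={C} ∪ KR={A,G} → {A,C,G} (+1)
site 4, node ABGKRYZ: ABYZ={A,G} ∩ GKR={A,C,G} → {A,G} (+0)
site 5, node AZ: A={T} ∪ Z={A} → {A,T} (+1)
site 5, node ABZ: AZ={A,T} ∪ B={C} → {A,C,T} (+1)
site 5, node ABYZ: ABZ={A,C,T} ∪ Y={G} → {A,C,G,T} (+1)
site 5, node KR: K={G} ∪ R={C} → {C,G} (+1)
site 5, node GKR: G={A} ∪ KR={C,G} → {A,C,G} (+1)
site 5, node ABGKRYZ: ABYZ={A,C,G,T} ∩ GKR={A,C,G} → {A,C,G} (+0)
site 6, node AZ: A={T} ∪ Z={C} → {C,T} (+1)
site 6, node ABZ: AZ={C,T} ∪ B={A} → {A,C,T} (+1)
site 6, node ABYZ: ABZ={A,C,T} ∩ Y={A} → {A} (+0)
site 6, node KR: K={T} ∪ R={G} → {G,T} (+1)
site 6, node GKR: G={T} ∩ KR={G,T} → {T} (+0)
site 6, node ABGKRYZ: ABYZ={A} ∪ GKR={T} → {A,T} (+1)
per-site changes: [3, 4, 4, 5, 4, 5, 4]; total = 29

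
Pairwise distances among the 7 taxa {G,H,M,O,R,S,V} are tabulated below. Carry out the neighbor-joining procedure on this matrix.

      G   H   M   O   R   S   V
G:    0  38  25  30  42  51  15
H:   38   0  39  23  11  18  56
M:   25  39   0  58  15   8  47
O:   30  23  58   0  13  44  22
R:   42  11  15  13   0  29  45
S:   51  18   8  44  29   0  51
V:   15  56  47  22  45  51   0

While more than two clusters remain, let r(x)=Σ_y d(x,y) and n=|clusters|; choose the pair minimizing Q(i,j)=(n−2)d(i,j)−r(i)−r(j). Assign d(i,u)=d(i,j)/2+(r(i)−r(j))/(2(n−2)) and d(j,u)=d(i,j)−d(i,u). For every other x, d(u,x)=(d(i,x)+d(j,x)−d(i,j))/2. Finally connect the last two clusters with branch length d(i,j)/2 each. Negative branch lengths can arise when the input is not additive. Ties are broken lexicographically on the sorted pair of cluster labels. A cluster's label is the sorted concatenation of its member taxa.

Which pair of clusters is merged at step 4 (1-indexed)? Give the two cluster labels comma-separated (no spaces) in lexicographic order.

GOV,R

1. join G+V (d=15, Q=-362) ⇒ GV; edges |G|=4, |V|=11
  updated: d(GV,H)=79/2, d(GV,M)=57/2, d(GV,O)=37/2, d(GV,R)=36, d(GV,S)=87/2
2. join M+S (d=8, Q=-259) ⇒ MS; edges |M|=19/4, |S|=13/4
  updated: d(GV,MS)=32, d(H,MS)=49/2, d(MS,O)=47, d(MS,R)=18
3. join GV+O (d=37/2, Q=-172) ⇒ GOV; edges |GV|=40/3, |O|=31/6
  updated: d(GOV,H)=22, d(GOV,MS)=121/4, d(GOV,R)=61/4
4. join GOV+R (d=61/4, Q=-325/4) ⇒ GORV; edges |GOV|=215/16, |R|=29/16
  updated: d(GORV,H)=71/8, d(GORV,MS)=33/2
5. join GORV+H (d=71/8, Q=-399/8) ⇒ GHORV; edges |GORV|=7/16, |H|=135/16
  updated: d(GHORV,MS)=257/16
6. join GHORV+MS (d=257/16) ⇒ GHMORSV; edges |GHORV|=257/32, |MS|=257/32
final tree: (((((G:4,V:11):40/3,O:31/6):215/16,R:29/16):7/16,H:135/16):257/32,(M:19/4,S:13/4):257/32)
total length: 1307/16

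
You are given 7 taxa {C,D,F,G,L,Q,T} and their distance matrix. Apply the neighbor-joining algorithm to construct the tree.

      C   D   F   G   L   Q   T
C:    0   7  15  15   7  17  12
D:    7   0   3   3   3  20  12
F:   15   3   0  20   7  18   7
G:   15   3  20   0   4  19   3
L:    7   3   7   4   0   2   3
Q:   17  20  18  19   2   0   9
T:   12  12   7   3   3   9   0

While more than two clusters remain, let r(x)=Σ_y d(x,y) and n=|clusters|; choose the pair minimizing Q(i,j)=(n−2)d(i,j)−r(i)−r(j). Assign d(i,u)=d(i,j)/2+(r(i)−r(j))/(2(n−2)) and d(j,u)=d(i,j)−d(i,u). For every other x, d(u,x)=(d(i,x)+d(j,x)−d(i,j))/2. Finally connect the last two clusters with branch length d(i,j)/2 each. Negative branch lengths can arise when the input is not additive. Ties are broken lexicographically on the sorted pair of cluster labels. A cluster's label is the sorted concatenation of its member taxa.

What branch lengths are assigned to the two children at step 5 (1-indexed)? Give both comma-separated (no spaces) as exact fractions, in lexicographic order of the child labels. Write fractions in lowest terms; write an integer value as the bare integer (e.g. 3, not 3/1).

iteration 1: select D,F (d=3, Q=-103); attach at lengths (-7/10, 37/10); label the merged cluster DF
  updated: d(C,DF)=19/2, d(DF,G)=10, d(DF,L)=7/2, d(DF,Q)=35/2, d(DF,T)=8
iteration 2: select L,Q (d=2, Q=-76); attach at lengths (-37/8, 53/8); label the merged cluster LQ
  updated: d(C,LQ)=11, d(DF,LQ)=19/2, d(G,LQ)=21/2, d(LQ,T)=5
iteration 3: select G,T (d=3, Q=-115/2); attach at lengths (13/4, -1/4); label the merged cluster GT
  updated: d(C,GT)=12, d(DF,GT)=15/2, d(GT,LQ)=25/4
iteration 4: select C,DF (d=19/2, Q=-40); attach at lengths (25/4, 13/4); label the merged cluster CDF
  updated: d(CDF,GT)=5, d(CDF,LQ)=11/2
iteration 5: select CDF,GT (d=5, Q=-67/4); attach at lengths (17/8, 23/8); label the merged cluster CDFGT
  updated: d(CDFGT,LQ)=27/8
iteration 6: select CDFGT,LQ (d=27/8); attach at lengths (27/16, 27/16); label the merged cluster CDFGLQT
final tree: (((C:25/4,(D:-7/10,F:37/10):13/4):17/8,(G:13/4,T:-1/4):23/8):27/16,(L:-37/8,Q:53/8):27/16)
total length: 207/8

17/8,23/8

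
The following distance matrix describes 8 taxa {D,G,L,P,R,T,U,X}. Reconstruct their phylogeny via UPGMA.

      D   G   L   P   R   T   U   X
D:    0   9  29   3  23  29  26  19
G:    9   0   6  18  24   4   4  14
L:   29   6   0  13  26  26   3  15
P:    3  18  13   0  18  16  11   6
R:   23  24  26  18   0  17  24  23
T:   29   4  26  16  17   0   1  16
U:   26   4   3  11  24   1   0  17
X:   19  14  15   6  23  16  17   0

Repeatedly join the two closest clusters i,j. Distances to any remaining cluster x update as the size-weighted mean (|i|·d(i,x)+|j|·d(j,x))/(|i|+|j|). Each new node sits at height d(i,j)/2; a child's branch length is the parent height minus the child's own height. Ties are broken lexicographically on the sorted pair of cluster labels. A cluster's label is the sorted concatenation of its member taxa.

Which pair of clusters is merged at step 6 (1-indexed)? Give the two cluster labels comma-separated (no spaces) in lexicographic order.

step 1: merge (T,U) at d=1; branch lengths T→1/2, U→1/2; new cluster TU
  updated: d(D,TU)=55/2, d(G,TU)=4, d(L,TU)=29/2, d(P,TU)=27/2, d(R,TU)=41/2, d(TU,X)=33/2
step 2: merge (D,P) at d=3; branch lengths D→3/2, P→3/2; new cluster DP
  updated: d(DP,G)=27/2, d(DP,L)=21, d(DP,R)=41/2, d(DP,TU)=41/2, d(DP,X)=25/2
step 3: merge (G,TU) at d=4; branch lengths G→2, TU→3/2; new cluster GTU
  updated: d(DP,GTU)=109/6, d(GTU,L)=35/3, d(GTU,R)=65/3, d(GTU,X)=47/3
step 4: merge (GTU,L) at d=35/3; branch lengths GTU→23/6, L→35/6; new cluster GLTU
  updated: d(DP,GLTU)=151/8, d(GLTU,R)=91/4, d(GLTU,X)=31/2
step 5: merge (DP,X) at d=25/2; branch lengths DP→19/4, X→25/4; new cluster DPX
  updated: d(DPX,GLTU)=71/4, d(DPX,R)=64/3
step 6: merge (DPX,GLTU) at d=71/4; branch lengths DPX→21/8, GLTU→73/24; new cluster DGLPTUX
  updated: d(DGLPTUX,R)=155/7
step 7: merge (DGLPTUX,R) at d=155/7; branch lengths DGLPTUX→123/56, R→155/14; new cluster DGLPRTUX
final tree: ((((D:3/2,P:3/2):19/4,X:25/4):21/8,((G:2,(T:1/2,U:1/2):3/2):23/6,L:35/6):73/24):123/56,R:155/14)
total length: 7913/168

DPX,GLTU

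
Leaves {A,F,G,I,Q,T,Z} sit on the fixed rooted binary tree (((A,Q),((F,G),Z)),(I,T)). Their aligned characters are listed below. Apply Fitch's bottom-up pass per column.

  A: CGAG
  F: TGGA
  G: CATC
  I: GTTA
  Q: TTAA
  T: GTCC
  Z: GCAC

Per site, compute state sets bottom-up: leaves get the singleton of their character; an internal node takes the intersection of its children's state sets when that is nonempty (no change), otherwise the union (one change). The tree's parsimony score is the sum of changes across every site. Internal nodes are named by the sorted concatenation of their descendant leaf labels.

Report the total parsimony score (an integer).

16

AQ@0: {C} ∪ {T} = {C,T} (union, +1)
FG@0: {T} ∪ {C} = {C,T} (union, +1)
FGZ@0: {C,T} ∪ {G} = {C,G,T} (union, +1)
AFGQZ@0: {C,T} ∩ {C,G,T} = {C,T} (intersection, +0)
IT@0: {G} ∩ {G} = {G} (intersection, +0)
AFGIQTZ@0: {C,T} ∪ {G} = {C,G,T} (union, +1)
AQ@1: {G} ∪ {T} = {G,T} (union, +1)
FG@1: {G} ∪ {A} = {A,G} (union, +1)
FGZ@1: {A,G} ∪ {C} = {A,C,G} (union, +1)
AFGQZ@1: {G,T} ∩ {A,C,G} = {G} (intersection, +0)
IT@1: {T} ∩ {T} = {T} (intersection, +0)
AFGIQTZ@1: {G} ∪ {T} = {G,T} (union, +1)
AQ@2: {A} ∩ {A} = {A} (intersection, +0)
FG@2: {G} ∪ {T} = {G,T} (union, +1)
FGZ@2: {G,T} ∪ {A} = {A,G,T} (union, +1)
AFGQZ@2: {A} ∩ {A,G,T} = {A} (intersection, +0)
IT@2: {T} ∪ {C} = {C,T} (union, +1)
AFGIQTZ@2: {A} ∪ {C,T} = {A,C,T} (union, +1)
AQ@3: {G} ∪ {A} = {A,G} (union, +1)
FG@3: {A} ∪ {C} = {A,C} (union, +1)
FGZ@3: {A,C} ∩ {C} = {C} (intersection, +0)
AFGQZ@3: {A,G} ∪ {C} = {A,C,G} (union, +1)
IT@3: {A} ∪ {C} = {A,C} (union, +1)
AFGIQTZ@3: {A,C,G} ∩ {A,C} = {A,C} (intersection, +0)
per-site changes: [4, 4, 4, 4]; total = 16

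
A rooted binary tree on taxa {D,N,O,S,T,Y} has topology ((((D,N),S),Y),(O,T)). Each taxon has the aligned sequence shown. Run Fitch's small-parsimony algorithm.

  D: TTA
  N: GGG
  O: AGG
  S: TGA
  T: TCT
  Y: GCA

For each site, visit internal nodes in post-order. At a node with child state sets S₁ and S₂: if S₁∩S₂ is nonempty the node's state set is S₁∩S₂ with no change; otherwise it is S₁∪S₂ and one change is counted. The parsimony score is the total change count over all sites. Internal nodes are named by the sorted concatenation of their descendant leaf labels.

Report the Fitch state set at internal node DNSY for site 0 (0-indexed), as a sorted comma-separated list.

G,T

[col 0] DN: children D:{T}, N:{G} ∪→ {G,T}; cost 1
[col 0] DNS: children DN:{G,T}, S:{T} ∩→ {T}; cost 0
[col 0] DNSY: children DNS:{T}, Y:{G} ∪→ {G,T}; cost 1
[col 0] OT: children O:{A}, T:{T} ∪→ {A,T}; cost 1
[col 0] DNOSTY: children DNSY:{G,T}, OT:{A,T} ∩→ {T}; cost 0
[col 1] DN: children D:{T}, N:{G} ∪→ {G,T}; cost 1
[col 1] DNS: children DN:{G,T}, S:{G} ∩→ {G}; cost 0
[col 1] DNSY: children DNS:{G}, Y:{C} ∪→ {C,G}; cost 1
[col 1] OT: children O:{G}, T:{C} ∪→ {C,G}; cost 1
[col 1] DNOSTY: children DNSY:{C,G}, OT:{C,G} ∩→ {C,G}; cost 0
[col 2] DN: children D:{A}, N:{G} ∪→ {A,G}; cost 1
[col 2] DNS: children DN:{A,G}, S:{A} ∩→ {A}; cost 0
[col 2] DNSY: children DNS:{A}, Y:{A} ∩→ {A}; cost 0
[col 2] OT: children O:{G}, T:{T} ∪→ {G,T}; cost 1
[col 2] DNOSTY: children DNSY:{A}, OT:{G,T} ∪→ {A,G,T}; cost 1
per-site changes: [3, 3, 3]; total = 9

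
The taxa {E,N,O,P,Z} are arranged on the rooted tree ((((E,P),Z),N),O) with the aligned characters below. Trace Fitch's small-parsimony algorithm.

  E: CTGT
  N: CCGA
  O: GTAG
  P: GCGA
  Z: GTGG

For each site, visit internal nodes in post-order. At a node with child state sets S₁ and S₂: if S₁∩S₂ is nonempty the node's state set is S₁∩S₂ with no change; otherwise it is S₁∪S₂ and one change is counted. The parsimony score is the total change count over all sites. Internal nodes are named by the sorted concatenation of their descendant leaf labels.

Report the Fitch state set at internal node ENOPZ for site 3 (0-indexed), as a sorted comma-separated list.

EP@0: {C} ∪ {G} = {C,G} (union, +1)
EPZ@0: {C,G} ∩ {G} = {G} (intersection, +0)
ENPZ@0: {G} ∪ {C} = {C,G} (union, +1)
ENOPZ@0: {C,G} ∩ {G} = {G} (intersection, +0)
EP@1: {T} ∪ {C} = {C,T} (union, +1)
EPZ@1: {C,T} ∩ {T} = {T} (intersection, +0)
ENPZ@1: {T} ∪ {C} = {C,T} (union, +1)
ENOPZ@1: {C,T} ∩ {T} = {T} (intersection, +0)
EP@2: {G} ∩ {G} = {G} (intersection, +0)
EPZ@2: {G} ∩ {G} = {G} (intersection, +0)
ENPZ@2: {G} ∩ {G} = {G} (intersection, +0)
ENOPZ@2: {G} ∪ {A} = {A,G} (union, +1)
EP@3: {T} ∪ {A} = {A,T} (union, +1)
EPZ@3: {A,T} ∪ {G} = {A,G,T} (union, +1)
ENPZ@3: {A,G,T} ∩ {A} = {A} (intersection, +0)
ENOPZ@3: {A} ∪ {G} = {A,G} (union, +1)
per-site changes: [2, 2, 1, 3]; total = 8

A,G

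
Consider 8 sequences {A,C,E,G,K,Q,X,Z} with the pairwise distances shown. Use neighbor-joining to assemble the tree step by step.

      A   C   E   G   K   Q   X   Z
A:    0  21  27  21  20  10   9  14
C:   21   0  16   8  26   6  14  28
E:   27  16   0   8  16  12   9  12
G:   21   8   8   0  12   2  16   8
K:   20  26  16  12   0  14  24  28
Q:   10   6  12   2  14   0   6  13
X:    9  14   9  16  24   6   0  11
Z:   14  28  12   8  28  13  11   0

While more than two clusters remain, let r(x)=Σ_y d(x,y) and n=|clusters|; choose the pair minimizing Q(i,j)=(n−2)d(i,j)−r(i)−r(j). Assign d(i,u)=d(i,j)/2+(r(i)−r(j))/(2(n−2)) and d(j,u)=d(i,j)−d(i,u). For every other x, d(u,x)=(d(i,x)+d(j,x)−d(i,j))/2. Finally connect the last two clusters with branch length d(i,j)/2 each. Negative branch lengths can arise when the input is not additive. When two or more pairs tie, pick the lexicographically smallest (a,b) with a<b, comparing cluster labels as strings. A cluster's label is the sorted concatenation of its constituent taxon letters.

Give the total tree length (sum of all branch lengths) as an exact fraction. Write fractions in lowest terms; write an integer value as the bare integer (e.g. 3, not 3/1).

1. join A+X (d=9, Q=-157) ⇒ AX; edges |A|=29/4, |X|=7/4
  updated: d(AX,C)=13, d(AX,E)=27/2, d(AX,G)=14, d(AX,K)=35/2, d(AX,Q)=7/2, d(AX,Z)=8
2. join AX+Z (d=8, Q=-253/2) ⇒ AXZ; edges |AX|=5/4, |Z|=27/4
  updated: d(AXZ,C)=33/2, d(AXZ,E)=35/4, d(AXZ,G)=7, d(AXZ,K)=75/4, d(AXZ,Q)=17/4
3. join C+Q (d=6, Q=-347/4) ⇒ CQ; edges |C|=233/32, |Q|=-41/32
  updated: d(AXZ,CQ)=59/8, d(CQ,E)=11, d(CQ,G)=2, d(CQ,K)=17
4. join CQ+G (d=2, Q=-483/8) ⇒ CGQ; edges |CQ|=115/48, |G|=-19/48
  updated: d(AXZ,CGQ)=99/16, d(CGQ,E)=17/2, d(CGQ,K)=27/2
5. join AXZ+CGQ (d=99/16, Q=-99/2) ⇒ ACGQXZ; edges |AXZ|=143/32, |CGQ|=55/32
  updated: d(ACGQXZ,E)=177/32, d(ACGQXZ,K)=417/32
6. join ACGQXZ+E (d=177/32, Q=-553/16) ⇒ ACEGQXZ; edges |ACGQXZ|=41/32, |E|=17/4
  updated: d(ACEGQXZ,K)=47/4
7. join ACEGQXZ+K (d=47/4) ⇒ ACEGKQXZ; edges |ACEGQXZ|=47/8, |K|=47/8
final tree: (((((A:29/4,X:7/4):5/4,Z:27/4):143/32,((C:233/32,Q:-41/32):115/48,G:-19/48):55/32):41/32,E:17/4):47/8,K:47/8)
total length: 1551/32

1551/32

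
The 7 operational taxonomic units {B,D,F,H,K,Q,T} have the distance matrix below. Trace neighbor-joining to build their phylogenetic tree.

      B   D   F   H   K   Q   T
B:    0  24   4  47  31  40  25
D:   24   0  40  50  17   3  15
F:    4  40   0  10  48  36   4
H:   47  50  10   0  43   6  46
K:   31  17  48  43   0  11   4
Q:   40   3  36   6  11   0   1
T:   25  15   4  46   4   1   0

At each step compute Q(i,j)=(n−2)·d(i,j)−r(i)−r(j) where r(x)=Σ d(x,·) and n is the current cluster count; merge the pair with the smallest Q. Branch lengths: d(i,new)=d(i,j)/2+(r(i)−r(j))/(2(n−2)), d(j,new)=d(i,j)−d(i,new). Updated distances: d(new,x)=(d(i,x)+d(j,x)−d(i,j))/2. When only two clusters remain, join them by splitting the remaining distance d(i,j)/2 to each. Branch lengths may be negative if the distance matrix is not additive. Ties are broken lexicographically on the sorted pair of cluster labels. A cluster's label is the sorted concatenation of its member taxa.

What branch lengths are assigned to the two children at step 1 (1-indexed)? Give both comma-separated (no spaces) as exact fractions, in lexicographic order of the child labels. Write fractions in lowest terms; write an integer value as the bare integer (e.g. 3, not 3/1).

-1,11

iteration 1: select F,H (d=10, Q=-294); attach at lengths (-1, 11); label the merged cluster FH
  updated: d(B,FH)=41/2, d(D,FH)=40, d(FH,K)=81/2, d(FH,Q)=16, d(FH,T)=20
iteration 2: select B,FH (d=41/2, Q=-391/2); attach at lengths (171/16, 157/16); label the merged cluster BFH
  updated: d(BFH,D)=87/4, d(BFH,K)=51/2, d(BFH,Q)=71/4, d(BFH,T)=49/4
iteration 3: select D,Q (d=3, Q=-161/2); attach at lengths (11/2, -5/2); label the merged cluster DQ
  updated: d(BFH,DQ)=73/4, d(DQ,K)=25/2, d(DQ,T)=13/2
iteration 4: select BFH,DQ (d=73/4, Q=-227/4); attach at lengths (221/16, 71/16); label the merged cluster BDFHQ
  updated: d(BDFHQ,K)=79/8, d(BDFHQ,T)=1/4
iteration 5: select BDFHQ,K (d=79/8, Q=-113/8); attach at lengths (49/16, 109/16); label the merged cluster BDFHKQ
  updated: d(BDFHKQ,T)=-45/16
iteration 6: select BDFHKQ,T (d=-45/16); attach at lengths (-45/32, -45/32); label the merged cluster BDFHKQT
final tree: ((((B:171/16,(F:-1,H:11):157/16):221/16,(D:11/2,Q:-5/2):71/16):49/16,K:109/16):-45/32,T:-45/32)
total length: 941/16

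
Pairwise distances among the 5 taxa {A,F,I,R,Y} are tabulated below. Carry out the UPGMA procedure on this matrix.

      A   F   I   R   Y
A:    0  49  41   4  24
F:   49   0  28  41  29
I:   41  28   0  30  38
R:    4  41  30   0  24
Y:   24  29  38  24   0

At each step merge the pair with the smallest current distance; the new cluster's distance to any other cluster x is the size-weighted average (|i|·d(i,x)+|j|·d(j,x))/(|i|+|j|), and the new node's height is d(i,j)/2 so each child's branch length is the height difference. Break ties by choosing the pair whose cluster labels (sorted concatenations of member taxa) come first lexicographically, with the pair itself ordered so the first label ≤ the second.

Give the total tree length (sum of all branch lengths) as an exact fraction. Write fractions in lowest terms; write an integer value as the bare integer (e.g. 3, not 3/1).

iteration 1: select A,R (d=4); attach at lengths (2, 2); label the merged cluster AR
  updated: d(AR,F)=45, d(AR,I)=71/2, d(AR,Y)=24
iteration 2: select AR,Y (d=24); attach at lengths (10, 12); label the merged cluster ARY
  updated: d(ARY,F)=119/3, d(ARY,I)=109/3
iteration 3: select F,I (d=28); attach at lengths (14, 14); label the merged cluster FI
  updated: d(ARY,FI)=38
iteration 4: select ARY,FI (d=38); attach at lengths (7, 5); label the merged cluster AFIRY
final tree: (((A:2,R:2):10,Y:12):7,(F:14,I:14):5)
total length: 66

66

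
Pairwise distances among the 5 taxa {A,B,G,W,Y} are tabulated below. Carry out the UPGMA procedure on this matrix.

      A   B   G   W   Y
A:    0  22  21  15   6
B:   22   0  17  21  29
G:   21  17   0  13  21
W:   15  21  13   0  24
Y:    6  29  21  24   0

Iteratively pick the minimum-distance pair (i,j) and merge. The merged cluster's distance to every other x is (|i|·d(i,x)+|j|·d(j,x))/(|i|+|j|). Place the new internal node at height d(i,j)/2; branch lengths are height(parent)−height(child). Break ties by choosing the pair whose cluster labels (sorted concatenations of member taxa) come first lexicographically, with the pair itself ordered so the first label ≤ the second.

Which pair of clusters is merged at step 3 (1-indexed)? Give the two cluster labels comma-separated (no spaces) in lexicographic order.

step 1: merge (A,Y) at d=6; branch lengths A→3, Y→3; new cluster AY
  updated: d(AY,B)=51/2, d(AY,G)=21, d(AY,W)=39/2
step 2: merge (G,W) at d=13; branch lengths G→13/2, W→13/2; new cluster GW
  updated: d(AY,GW)=81/4, d(B,GW)=19
step 3: merge (B,GW) at d=19; branch lengths B→19/2, GW→3; new cluster BGW
  updated: d(AY,BGW)=22
step 4: merge (AY,BGW) at d=22; branch lengths AY→8, BGW→3/2; new cluster ABGWY
final tree: ((A:3,Y:3):8,(B:19/2,(G:13/2,W:13/2):3):3/2)
total length: 41

B,GW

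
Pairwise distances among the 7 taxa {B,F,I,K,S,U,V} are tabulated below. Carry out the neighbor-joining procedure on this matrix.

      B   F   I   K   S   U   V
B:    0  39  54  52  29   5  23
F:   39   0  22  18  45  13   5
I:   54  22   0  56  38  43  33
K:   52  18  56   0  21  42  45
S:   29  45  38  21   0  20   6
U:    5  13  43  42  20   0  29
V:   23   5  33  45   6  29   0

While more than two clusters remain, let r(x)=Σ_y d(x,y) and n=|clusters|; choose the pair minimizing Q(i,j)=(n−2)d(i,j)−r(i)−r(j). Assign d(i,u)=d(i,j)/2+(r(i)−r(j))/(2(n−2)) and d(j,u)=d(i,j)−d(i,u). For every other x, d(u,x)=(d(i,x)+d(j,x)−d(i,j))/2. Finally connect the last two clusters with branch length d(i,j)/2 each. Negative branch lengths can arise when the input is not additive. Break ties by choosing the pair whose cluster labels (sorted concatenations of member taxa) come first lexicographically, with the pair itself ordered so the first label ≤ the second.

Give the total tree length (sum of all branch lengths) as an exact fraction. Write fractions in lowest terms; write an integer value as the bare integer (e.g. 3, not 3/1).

step 1: merge (B,U) at d=5, Q=-329; branch lengths B→15/2, U→-5/2; new cluster BU
  updated: d(BU,F)=47/2, d(BU,I)=46, d(BU,K)=89/2, d(BU,S)=22, d(BU,V)=47/2
step 2: merge (K,S) at d=21, Q=-465/2; branch lengths K→273/16, S→63/16; new cluster KS
  updated: d(BU,KS)=91/4, d(F,KS)=21, d(I,KS)=73/2, d(KS,V)=15
step 3: merge (F,I) at d=22, Q=-143; branch lengths F→0, I→22; new cluster FI
  updated: d(BU,FI)=95/4, d(FI,KS)=71/4, d(FI,V)=8
step 4: merge (BU,KS) at d=91/4, Q=-80; branch lengths BU→15, KS→31/4; new cluster BKSU
  updated: d(BKSU,FI)=75/8, d(BKSU,V)=63/8
step 5: merge (BKSU,FI) at d=75/8, Q=-101/4; branch lengths BKSU→37/8, FI→19/4; new cluster BFIKSU
  updated: d(BFIKSU,V)=13/4
step 6: merge (BFIKSU,V) at d=13/4; branch lengths BFIKSU→13/8, V→13/8; new cluster BFIKSUV
final tree: ((((B:15/2,U:-5/2):15,(K:273/16,S:63/16):31/4):37/8,(F:0,I:22):19/4):13/8,V:13/8)
total length: 667/8

667/8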